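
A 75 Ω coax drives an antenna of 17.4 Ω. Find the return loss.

RL ≈ 4.1 dB

Γ = (17.4 − 75)/(17.4 + 75) = -0.623
RL = −20·log₁₀|Γ| = −20·log₁₀(0.623)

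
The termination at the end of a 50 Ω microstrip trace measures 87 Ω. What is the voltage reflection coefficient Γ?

Γ = (Z_L − Z_0)/(Z_L + Z_0) = (87 − 50)/(87 + 50) = 37/137

Γ = 0.27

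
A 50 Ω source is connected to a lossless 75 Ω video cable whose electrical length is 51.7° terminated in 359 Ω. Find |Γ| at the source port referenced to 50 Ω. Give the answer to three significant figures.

tan(βl) = 1.27
Z_in = Z_0·(Z_L + jZ_0·tanβl)/(Z_0 + jZ_L·tanβl) = 24.8 − j55.1 Ω
Γ_s = (Z_in − Z_s)/(Z_in + Z_s) = (-25.2 − j55.1)/(74.8 − j55.1), |Γ_s| = 0.653

|Γ| ≈ 0.653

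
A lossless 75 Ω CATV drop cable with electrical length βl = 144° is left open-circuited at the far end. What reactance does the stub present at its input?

X_in ≈ 103 Ω (inductive)

tan(βl) = -0.727
For an open-circuited stub, Z_in = −jZ_0·cot(βl) = −jZ_0/tan(βl)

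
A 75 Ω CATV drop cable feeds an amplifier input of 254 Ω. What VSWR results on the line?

Γ = (254 − 75)/(254 + 75) = 0.544
VSWR = (1 + 0.544)/(1 − 0.544)

VSWR ≈ 3.39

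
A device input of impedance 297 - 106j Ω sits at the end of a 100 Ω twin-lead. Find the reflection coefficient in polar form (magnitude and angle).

Γ ≈ 0.544 ∠ -13.3°

Γ = (Z_L − Z_0)/(Z_L + Z_0) = (197 − j106)/(397 − j106)
|Γ| = 224/411 = 0.544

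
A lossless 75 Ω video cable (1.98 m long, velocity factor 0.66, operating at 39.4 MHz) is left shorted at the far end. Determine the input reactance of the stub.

λ = v/f = 0.66·c / 39.4 MHz = 5.03 m
βl = 2π·l/λ = 2π × 0.394 = 142°
tan(βl) = -0.786
For a shorted stub, Z_in = jZ_0·tan(βl)

X_in ≈ -58.9 Ω (capacitive)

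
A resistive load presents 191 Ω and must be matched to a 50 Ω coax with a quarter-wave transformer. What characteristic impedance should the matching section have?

Z_qwt = √(Z_0·R_L) = √(50 × 191) = √9550

Z_qwt ≈ 97.7 Ω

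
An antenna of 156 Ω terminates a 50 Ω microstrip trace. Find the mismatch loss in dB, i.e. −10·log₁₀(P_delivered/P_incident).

Γ = (156 − 50)/(156 + 50) = 0.515
|Γ|² = 0.265, so P_del/P_inc = 1 − |Γ|² = 0.735
ML = −10·log₁₀(1 − |Γ|²)

mismatch loss ≈ 1.34 dB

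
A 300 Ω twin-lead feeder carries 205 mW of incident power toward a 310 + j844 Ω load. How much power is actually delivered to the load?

P_delivered ≈ 70.3 mW

|Γ| = |(10 + j844)/(610 + j844)| = 0.811
|Γ|² = 0.657
P_refl = |Γ|²·P_inc = 135 mW, P_del = (1 − |Γ|²)·P_inc = 70.3 mW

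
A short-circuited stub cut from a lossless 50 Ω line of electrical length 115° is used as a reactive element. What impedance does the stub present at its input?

tan(βl) = -2.14
For a short-circuited stub, Z_in = jZ_0·tan(βl)

Z_in ≈ −j107 Ω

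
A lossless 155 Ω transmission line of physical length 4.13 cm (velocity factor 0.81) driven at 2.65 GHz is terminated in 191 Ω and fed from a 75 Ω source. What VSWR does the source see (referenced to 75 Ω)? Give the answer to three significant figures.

VSWR ≈ 2.47

λ = v/f = 0.81·c / 2.65 GHz = 0.0917 m
βl = 2π·l/λ = 2π × 0.45 = 162°
tan(βl) = -0.322
Z_in = Z_0·(Z_L + jZ_0·tanβl)/(Z_0 + jZ_L·tanβl) = 182 + j22.4 Ω
Γ_s = (Z_in − Z_s)/(Z_in + Z_s) = (107 + j22.4)/(257 + j22.4), |Γ_s| = 0.424
VSWR = (1 + |Γ_s|)/(1 − |Γ_s|)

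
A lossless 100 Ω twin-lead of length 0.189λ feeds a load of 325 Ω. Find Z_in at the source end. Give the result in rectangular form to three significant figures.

βl = 2π × 0.189 = 68°
tan(βl) = tan(68°) = 2.48
Z_in = Z_0·(Z_L + jZ_0·tanβl)/(Z_0 + jZ_L·tanβl)
     = 100·(325 + j248)/(100 + j806)

Z_in ≈ 35.2 − j36 Ω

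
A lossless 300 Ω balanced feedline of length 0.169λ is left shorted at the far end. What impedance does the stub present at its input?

Z_in ≈ +j538 Ω

βl = 2π × 0.169 = 60.8°
tan(βl) = 1.79
For a shorted stub, Z_in = jZ_0·tan(βl)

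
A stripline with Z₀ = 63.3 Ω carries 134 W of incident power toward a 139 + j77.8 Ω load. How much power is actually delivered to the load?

P_delivered ≈ 100 W

|Γ| = |(75.7 + j77.8)/(202.3 + j77.8)| = 0.501
|Γ|² = 0.251
P_refl = |Γ|²·P_inc = 33.6 W, P_del = (1 − |Γ|²)·P_inc = 100 W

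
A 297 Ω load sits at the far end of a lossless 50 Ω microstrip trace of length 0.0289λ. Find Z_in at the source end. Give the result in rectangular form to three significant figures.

Z_in ≈ 140 − j144 Ω

βl = 2π × 0.0289 = 10.4°
tan(βl) = tan(10.4°) = 0.184
Z_in = Z_0·(Z_L + jZ_0·tanβl)/(Z_0 + jZ_L·tanβl)
     = 50·(297 + j9.18)/(50 + j54.5)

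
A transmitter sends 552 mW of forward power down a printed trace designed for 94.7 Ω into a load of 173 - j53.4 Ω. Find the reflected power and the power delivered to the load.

P_reflected ≈ 66.5 mW; P_delivered ≈ 485 mW

|Γ| = |(78.3 − j53.4)/(267.7 − j53.4)| = 0.347
|Γ|² = 0.121
P_refl = |Γ|²·P_inc = 66.5 mW, P_del = (1 − |Γ|²)·P_inc = 485 mW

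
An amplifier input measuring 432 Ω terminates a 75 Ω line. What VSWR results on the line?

VSWR ≈ 5.76

Γ = (432 − 75)/(432 + 75) = 0.704
VSWR = (1 + 0.704)/(1 − 0.704)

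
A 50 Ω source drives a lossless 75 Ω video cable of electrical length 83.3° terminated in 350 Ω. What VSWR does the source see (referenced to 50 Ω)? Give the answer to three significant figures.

VSWR ≈ 3.17

tan(βl) = 8.51
Z_in = Z_0·(Z_L + jZ_0·tanβl)/(Z_0 + jZ_L·tanβl) = 16.3 − j8.4 Ω
Γ_s = (Z_in − Z_s)/(Z_in + Z_s) = (-33.7 − j8.4)/(66.3 − j8.4), |Γ_s| = 0.52
VSWR = (1 + |Γ_s|)/(1 − |Γ_s|)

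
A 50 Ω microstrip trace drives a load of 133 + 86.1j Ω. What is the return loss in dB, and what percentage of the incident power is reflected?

RL ≈ 4.56 dB; 35% of incident power reflected

Γ = (83 + j86.1)/(183 + j86.1), |Γ| = 0.591
RL = −20·log₁₀(0.591) = 4.56 dB
P_refl/P_inc = |Γ|² = 0.35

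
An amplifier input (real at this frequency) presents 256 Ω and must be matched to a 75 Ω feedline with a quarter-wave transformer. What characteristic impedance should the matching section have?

Z_qwt = √(Z_0·R_L) = √(75 × 256) = √19200

Z_qwt ≈ 139 Ω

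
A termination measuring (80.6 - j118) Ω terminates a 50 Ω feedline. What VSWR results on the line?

VSWR ≈ 5.51

Γ = (Z_L − Z_0)/(Z_L + Z_0) = (30.6 − j118)/(130.6 − j118)
|Γ| = 122/176 = 0.693
VSWR = (1 + |Γ|)/(1 − |Γ|) = 1.69/0.307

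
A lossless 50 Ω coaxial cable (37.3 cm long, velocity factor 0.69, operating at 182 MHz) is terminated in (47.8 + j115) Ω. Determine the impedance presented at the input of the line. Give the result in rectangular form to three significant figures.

Z_in ≈ 6.87 + j6.31 Ω

λ = v/f = 0.69·c / 182 MHz = 1.14 m
βl = 2π·l/λ = 2π × 0.328 = 118°
tan(βl) = tan(118°) = -1.88
Z_in = Z_0·(Z_L + jZ_0·tanβl)/(Z_0 + jZ_L·tanβl)
     = 50·(47.8 + j21.2)/(266 − j89.7)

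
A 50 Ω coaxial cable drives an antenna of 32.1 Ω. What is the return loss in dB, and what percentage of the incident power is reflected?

RL ≈ 13.2 dB; 4.75% of incident power reflected

Γ = (32.1 − 50)/(32.1 + 50) = -0.218
RL = −20·log₁₀(0.218) = 13.2 dB
P_refl/P_inc = |Γ|² = 0.0475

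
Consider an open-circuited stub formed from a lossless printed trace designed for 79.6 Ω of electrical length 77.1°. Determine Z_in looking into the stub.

Z_in ≈ −j18.2 Ω

tan(βl) = 4.37
For an open-circuited stub, Z_in = −jZ_0·cot(βl) = −jZ_0/tan(βl)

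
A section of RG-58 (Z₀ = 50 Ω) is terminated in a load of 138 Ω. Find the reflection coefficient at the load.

Γ = 0.468

Γ = (Z_L − Z_0)/(Z_L + Z_0) = (138 − 50)/(138 + 50) = 88/188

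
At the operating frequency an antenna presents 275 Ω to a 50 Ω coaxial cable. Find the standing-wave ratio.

VSWR ≈ 5.5

Γ = (275 − 50)/(275 + 50) = 0.692
VSWR = (1 + 0.692)/(1 − 0.692)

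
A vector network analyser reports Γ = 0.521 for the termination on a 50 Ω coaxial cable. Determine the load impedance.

Z_L ≈ 159 Ω

Z_L = Z_0·(1 + Γ)/(1 − Γ) = 50·(1.52)/(0.479)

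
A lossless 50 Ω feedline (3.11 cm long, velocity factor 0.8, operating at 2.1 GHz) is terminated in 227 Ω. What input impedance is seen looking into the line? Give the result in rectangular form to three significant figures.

Z_in ≈ 11.2 + j6.65 Ω

λ = v/f = 0.8·c / 2.1 GHz = 0.114 m
βl = 2π·l/λ = 2π × 0.272 = 98°
tan(βl) = tan(98°) = -7.15
Z_in = Z_0·(Z_L + jZ_0·tanβl)/(Z_0 + jZ_L·tanβl)
     = 50·(227 − j357)/(50 − j1620)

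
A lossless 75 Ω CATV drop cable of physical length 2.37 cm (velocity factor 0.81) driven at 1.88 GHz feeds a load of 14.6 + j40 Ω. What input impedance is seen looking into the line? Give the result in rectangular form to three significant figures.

Z_in ≈ 383 − j207 Ω

λ = v/f = 0.81·c / 1.88 GHz = 0.129 m
βl = 2π·l/λ = 2π × 0.183 = 66°
tan(βl) = tan(66°) = 2.25
Z_in = Z_0·(Z_L + jZ_0·tanβl)/(Z_0 + jZ_L·tanβl)
     = 75·(14.6 + j209)/(-14.9 + j32.8)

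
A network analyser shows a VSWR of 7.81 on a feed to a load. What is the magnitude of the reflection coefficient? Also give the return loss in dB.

|Γ| = (S − 1)/(S + 1) = (7.81 − 1)/(7.81 + 1) = 6.81/8.81
RL = −20·log₁₀|Γ| = −20·log₁₀(0.773)

|Γ| ≈ 0.773; return loss ≈ 2.24 dB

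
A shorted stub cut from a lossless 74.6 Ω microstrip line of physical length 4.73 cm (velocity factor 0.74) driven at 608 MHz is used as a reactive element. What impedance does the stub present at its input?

Z_in ≈ +j79 Ω

λ = v/f = 0.74·c / 608 MHz = 0.365 m
βl = 2π·l/λ = 2π × 0.13 = 46.6°
tan(βl) = 1.06
For a shorted stub, Z_in = jZ_0·tan(βl)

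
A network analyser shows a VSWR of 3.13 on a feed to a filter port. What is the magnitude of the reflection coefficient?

|Γ| ≈ 0.516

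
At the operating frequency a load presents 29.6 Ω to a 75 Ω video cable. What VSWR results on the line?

VSWR ≈ 2.53

For a purely resistive load, VSWR = R_L/Z_0 or Z_0/R_L (whichever > 1) = 75/29.6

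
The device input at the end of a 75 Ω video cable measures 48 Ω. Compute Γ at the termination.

Γ = (Z_L − Z_0)/(Z_L + Z_0) = (48 − 75)/(48 + 75) = -27/123

Γ = -0.22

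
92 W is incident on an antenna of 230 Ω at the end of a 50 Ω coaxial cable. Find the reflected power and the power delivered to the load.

Γ = (230 − 50)/(230 + 50) = 0.643
|Γ|² = 0.413
P_refl = |Γ|²·P_inc = 38 W, P_del = (1 − |Γ|²)·P_inc = 54 W

P_reflected ≈ 38 W; P_delivered ≈ 54 W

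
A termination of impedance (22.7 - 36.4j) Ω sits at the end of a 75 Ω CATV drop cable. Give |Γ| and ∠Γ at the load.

Γ ≈ 0.611 ∠ -125°

Γ = (Z_L − Z_0)/(Z_L + Z_0) = (-52.3 − j36.4)/(97.7 − j36.4)
|Γ| = 63.7/104 = 0.611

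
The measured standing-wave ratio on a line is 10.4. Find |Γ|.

|Γ| ≈ 0.825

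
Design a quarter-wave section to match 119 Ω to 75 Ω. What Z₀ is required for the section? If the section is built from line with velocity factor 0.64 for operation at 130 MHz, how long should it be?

Z_qwt ≈ 94.5 Ω; length ≈ 36.9 cm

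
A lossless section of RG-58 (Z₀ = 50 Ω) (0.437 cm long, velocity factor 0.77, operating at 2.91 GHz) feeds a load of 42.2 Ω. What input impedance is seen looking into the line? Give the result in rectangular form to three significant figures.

Z_in ≈ 43.6 + j4.74 Ω

λ = v/f = 0.77·c / 2.91 GHz = 0.0794 m
βl = 2π·l/λ = 2π × 0.0551 = 19.8°
tan(βl) = tan(19.8°) = 0.36
Z_in = Z_0·(Z_L + jZ_0·tanβl)/(Z_0 + jZ_L·tanβl)
     = 50·(42.2 + j18)/(50 + j15.2)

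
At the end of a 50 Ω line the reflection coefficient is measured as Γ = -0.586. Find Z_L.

Z_L = Z_0·(1 + Γ)/(1 − Γ) = 50·(0.414)/(1.59)

Z_L ≈ 13.1 Ω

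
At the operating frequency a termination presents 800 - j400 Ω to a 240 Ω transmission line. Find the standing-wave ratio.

VSWR ≈ 4.23

Γ = (Z_L − Z_0)/(Z_L + Z_0) = (560 − j400)/(1040 − j400)
|Γ| = 688/1110 = 0.618
VSWR = (1 + |Γ|)/(1 − |Γ|) = 1.62/0.382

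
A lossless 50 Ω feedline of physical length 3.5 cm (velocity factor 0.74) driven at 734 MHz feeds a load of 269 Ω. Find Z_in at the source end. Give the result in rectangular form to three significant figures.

λ = v/f = 0.74·c / 734 MHz = 0.302 m
βl = 2π·l/λ = 2π × 0.116 = 41.7°
tan(βl) = tan(41.7°) = 0.89
Z_in = Z_0·(Z_L + jZ_0·tanβl)/(Z_0 + jZ_L·tanβl)
     = 50·(269 + j44.5)/(50 + j239)

Z_in ≈ 20.2 − j52 Ω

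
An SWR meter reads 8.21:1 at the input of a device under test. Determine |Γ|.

|Γ| = (S − 1)/(S + 1) = (8.21 − 1)/(8.21 + 1) = 7.21/9.21

|Γ| ≈ 0.783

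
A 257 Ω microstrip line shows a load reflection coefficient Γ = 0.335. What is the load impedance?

Z_L ≈ 516 Ω

Z_L = Z_0·(1 + Γ)/(1 − Γ) = 257·(1.33)/(0.665)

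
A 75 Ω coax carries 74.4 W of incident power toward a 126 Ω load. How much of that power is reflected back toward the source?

P_reflected ≈ 4.79 W

Γ = (126 − 75)/(126 + 75) = 0.254
|Γ|² = 0.0644
P_refl = |Γ|²·P_inc = 4.79 W, P_del = (1 − |Γ|²)·P_inc = 69.6 W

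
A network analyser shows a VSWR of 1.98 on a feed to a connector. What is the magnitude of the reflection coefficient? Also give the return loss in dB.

|Γ| ≈ 0.329; return loss ≈ 9.66 dB

|Γ| = (S − 1)/(S + 1) = (1.98 − 1)/(1.98 + 1) = 0.98/2.98
RL = −20·log₁₀|Γ| = −20·log₁₀(0.329)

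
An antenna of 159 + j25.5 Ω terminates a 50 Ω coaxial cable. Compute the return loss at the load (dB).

Γ = (109 + j25.5)/(209 + j25.5), |Γ| = 0.532
RL = −20·log₁₀|Γ| = −20·log₁₀(0.532)

RL ≈ 5.49 dB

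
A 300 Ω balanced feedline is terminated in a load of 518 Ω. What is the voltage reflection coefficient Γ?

Γ = 0.267

Γ = (Z_L − Z_0)/(Z_L + Z_0) = (518 − 300)/(518 + 300) = 218/818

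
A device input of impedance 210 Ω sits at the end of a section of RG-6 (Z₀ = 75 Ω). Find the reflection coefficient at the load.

Γ = 0.474

Γ = (Z_L − Z_0)/(Z_L + Z_0) = (210 − 75)/(210 + 75) = 135/285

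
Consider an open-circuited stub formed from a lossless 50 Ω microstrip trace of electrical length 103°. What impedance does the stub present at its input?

tan(βl) = -4.33
For an open-circuited stub, Z_in = −jZ_0·cot(βl) = −jZ_0/tan(βl)

Z_in ≈ +j11.5 Ω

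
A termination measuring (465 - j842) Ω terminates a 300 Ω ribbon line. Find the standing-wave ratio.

Γ = (Z_L − Z_0)/(Z_L + Z_0) = (165 − j842)/(765 − j842)
|Γ| = 858/1140 = 0.754
VSWR = (1 + |Γ|)/(1 − |Γ|) = 1.75/0.246

VSWR ≈ 7.14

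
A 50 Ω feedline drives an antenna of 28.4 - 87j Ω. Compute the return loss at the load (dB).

Γ = (-21.6 − j87)/(78.4 − j87), |Γ| = 0.765
RL = −20·log₁₀|Γ| = −20·log₁₀(0.765)

RL ≈ 2.32 dB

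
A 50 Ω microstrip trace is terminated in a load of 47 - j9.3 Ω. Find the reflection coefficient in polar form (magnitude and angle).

Γ ≈ 0.1 ∠ -102°

Γ = (Z_L − Z_0)/(Z_L + Z_0) = (-3 − j9.3)/(97 − j9.3)
|Γ| = 9.77/97.4 = 0.1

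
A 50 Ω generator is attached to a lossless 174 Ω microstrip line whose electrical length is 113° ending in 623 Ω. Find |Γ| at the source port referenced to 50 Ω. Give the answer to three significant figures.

|Γ| ≈ 0.536

tan(βl) = -2.36
Z_in = Z_0·(Z_L + jZ_0·tanβl)/(Z_0 + jZ_L·tanβl) = 56.6 + j67.2 Ω
Γ_s = (Z_in − Z_s)/(Z_in + Z_s) = (6.56 + j67.2)/(107 + j67.2), |Γ_s| = 0.536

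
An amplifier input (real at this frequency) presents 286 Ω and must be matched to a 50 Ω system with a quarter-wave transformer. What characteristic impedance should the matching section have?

Z_qwt = √(Z_0·R_L) = √(50 × 286) = √14300

Z_qwt ≈ 120 Ω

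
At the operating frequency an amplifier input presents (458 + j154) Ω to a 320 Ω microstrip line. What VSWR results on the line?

Γ = (Z_L − Z_0)/(Z_L + Z_0) = (138 + j154)/(778 + j154)
|Γ| = 207/793 = 0.261
VSWR = (1 + |Γ|)/(1 − |Γ|) = 1.26/0.739

VSWR ≈ 1.71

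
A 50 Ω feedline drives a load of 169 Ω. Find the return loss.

RL ≈ 5.3 dB

Γ = (169 − 50)/(169 + 50) = 0.543
RL = −20·log₁₀|Γ| = −20·log₁₀(0.543)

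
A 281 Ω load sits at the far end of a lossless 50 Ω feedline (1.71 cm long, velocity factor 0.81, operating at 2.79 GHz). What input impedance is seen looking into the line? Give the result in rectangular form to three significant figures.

λ = v/f = 0.81·c / 2.79 GHz = 0.0871 m
βl = 2π·l/λ = 2π × 0.196 = 70.7°
tan(βl) = tan(70.7°) = 2.85
Z_in = Z_0·(Z_L + jZ_0·tanβl)/(Z_0 + jZ_L·tanβl)
     = 50·(281 + j143)/(50 + j802)

Z_in ≈ 9.95 − j16.9 Ω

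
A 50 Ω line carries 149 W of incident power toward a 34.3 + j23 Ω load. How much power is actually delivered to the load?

P_delivered ≈ 134 W

|Γ| = |(-15.7 + j23)/(84.3 + j23)| = 0.319
|Γ|² = 0.102
P_refl = |Γ|²·P_inc = 15.1 W, P_del = (1 − |Γ|²)·P_inc = 134 W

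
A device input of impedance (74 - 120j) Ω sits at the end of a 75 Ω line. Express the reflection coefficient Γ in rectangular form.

Γ ≈ 0.389 − j0.492

Γ = (Z_L − Z_0)/(Z_L + Z_0) = (-1 − j120)/(149 − j120)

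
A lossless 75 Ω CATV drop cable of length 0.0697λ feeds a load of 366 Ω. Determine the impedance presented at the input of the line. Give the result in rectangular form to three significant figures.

Z_in ≈ 71.7 − j129 Ω

βl = 2π × 0.0697 = 25.1°
tan(βl) = tan(25.1°) = 0.468
Z_in = Z_0·(Z_L + jZ_0·tanβl)/(Z_0 + jZ_L·tanβl)
     = 75·(366 + j35.1)/(75 + j171)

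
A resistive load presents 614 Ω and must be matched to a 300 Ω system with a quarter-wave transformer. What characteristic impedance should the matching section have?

Z_qwt = √(Z_0·R_L) = √(300 × 614) = √184200

Z_qwt ≈ 429 Ω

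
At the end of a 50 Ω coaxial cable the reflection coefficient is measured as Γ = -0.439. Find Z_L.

Z_L ≈ 19.5 Ω

Z_L = Z_0·(1 + Γ)/(1 − Γ) = 50·(0.561)/(1.44)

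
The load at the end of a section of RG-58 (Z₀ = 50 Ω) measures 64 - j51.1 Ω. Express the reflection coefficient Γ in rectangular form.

Γ = (Z_L − Z_0)/(Z_L + Z_0) = (14 − j51.1)/(114 − j51.1)

Γ ≈ 0.27 − j0.327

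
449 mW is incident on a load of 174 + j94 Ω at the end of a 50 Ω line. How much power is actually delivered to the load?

|Γ| = |(124 + j94)/(224 + j94)| = 0.641
|Γ|² = 0.41
P_refl = |Γ|²·P_inc = 184 mW, P_del = (1 − |Γ|²)·P_inc = 265 mW

P_delivered ≈ 265 mW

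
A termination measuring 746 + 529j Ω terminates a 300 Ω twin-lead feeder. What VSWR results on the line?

VSWR ≈ 3.88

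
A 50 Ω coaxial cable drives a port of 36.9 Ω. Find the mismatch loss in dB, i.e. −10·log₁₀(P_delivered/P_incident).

mismatch loss ≈ 0.0998 dB

Γ = (36.9 − 50)/(36.9 + 50) = -0.151
|Γ|² = 0.0227, so P_del/P_inc = 1 − |Γ|² = 0.977
ML = −10·log₁₀(1 − |Γ|²)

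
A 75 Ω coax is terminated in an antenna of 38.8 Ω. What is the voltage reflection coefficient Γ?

Γ = (Z_L − Z_0)/(Z_L + Z_0) = (38.8 − 75)/(38.8 + 75) = -36.2/113.8

Γ = -0.318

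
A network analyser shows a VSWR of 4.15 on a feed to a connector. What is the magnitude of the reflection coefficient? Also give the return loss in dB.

|Γ| ≈ 0.612; return loss ≈ 4.27 dB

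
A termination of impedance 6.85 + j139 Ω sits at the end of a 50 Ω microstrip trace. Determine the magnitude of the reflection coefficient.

Γ = (Z_L − Z_0)/(Z_L + Z_0) = (-43.15 + j139)/(56.85 + j139)
|Γ| = 146/150

|Γ| ≈ 0.969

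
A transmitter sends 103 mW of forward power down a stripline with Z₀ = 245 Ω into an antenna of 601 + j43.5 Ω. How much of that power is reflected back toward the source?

|Γ| = |(356 + j43.5)/(846 + j43.5)| = 0.423
|Γ|² = 0.179
P_refl = |Γ|²·P_inc = 18.5 mW, P_del = (1 − |Γ|²)·P_inc = 84.5 mW

P_reflected ≈ 18.5 mW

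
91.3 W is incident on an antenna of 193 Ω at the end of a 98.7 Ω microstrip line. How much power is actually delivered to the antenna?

Γ = (193 − 98.7)/(193 + 98.7) = 0.323
|Γ|² = 0.105
P_refl = |Γ|²·P_inc = 9.54 W, P_del = (1 − |Γ|²)·P_inc = 81.8 W

P_delivered ≈ 81.8 W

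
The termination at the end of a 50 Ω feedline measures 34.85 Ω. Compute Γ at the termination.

Γ = (Z_L − Z_0)/(Z_L + Z_0) = (34.85 − 50)/(34.85 + 50) = -15.15/84.85

Γ = -0.179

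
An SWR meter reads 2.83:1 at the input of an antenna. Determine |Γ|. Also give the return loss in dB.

|Γ| ≈ 0.478; return loss ≈ 6.41 dB

|Γ| = (S − 1)/(S + 1) = (2.83 − 1)/(2.83 + 1) = 1.83/3.83
RL = −20·log₁₀|Γ| = −20·log₁₀(0.478)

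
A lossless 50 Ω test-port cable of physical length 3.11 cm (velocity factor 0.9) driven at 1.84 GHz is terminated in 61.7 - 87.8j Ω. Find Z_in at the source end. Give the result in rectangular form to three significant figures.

Z_in ≈ 11.8 + j6.99 Ω

λ = v/f = 0.9·c / 1.84 GHz = 0.147 m
βl = 2π·l/λ = 2π × 0.212 = 76.3°
tan(βl) = tan(76.3°) = 4.1
Z_in = Z_0·(Z_L + jZ_0·tanβl)/(Z_0 + jZ_L·tanβl)
     = 50·(61.7 + j117)/(410 + j253)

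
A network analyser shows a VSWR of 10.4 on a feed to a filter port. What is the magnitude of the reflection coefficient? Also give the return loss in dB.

|Γ| = (S − 1)/(S + 1) = (10.4 − 1)/(10.4 + 1) = 9.4/11.4
RL = −20·log₁₀|Γ| = −20·log₁₀(0.825)

|Γ| ≈ 0.825; return loss ≈ 1.68 dB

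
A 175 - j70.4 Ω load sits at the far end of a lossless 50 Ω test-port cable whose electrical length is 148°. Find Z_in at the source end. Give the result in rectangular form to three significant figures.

tan(βl) = tan(148°) = -0.625
Z_in = Z_0·(Z_L + jZ_0·tanβl)/(Z_0 + jZ_L·tanβl)
     = 50·(175 − j102)/(6.01 − j109)

Z_in ≈ 50.7 + j77.2 Ω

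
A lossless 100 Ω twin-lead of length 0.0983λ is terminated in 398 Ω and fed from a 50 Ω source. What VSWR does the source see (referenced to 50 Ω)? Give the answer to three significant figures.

βl = 2π × 0.0983 = 35.4°
tan(βl) = 0.71
Z_in = Z_0·(Z_L + jZ_0·tanβl)/(Z_0 + jZ_L·tanβl) = 66.6 − j117 Ω
Γ_s = (Z_in − Z_s)/(Z_in + Z_s) = (16.6 − j117)/(117 − j117), |Γ_s| = 0.716
VSWR = (1 + |Γ_s|)/(1 − |Γ_s|)

VSWR ≈ 6.04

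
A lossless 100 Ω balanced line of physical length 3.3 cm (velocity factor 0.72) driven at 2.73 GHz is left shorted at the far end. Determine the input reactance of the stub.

λ = v/f = 0.72·c / 2.73 GHz = 0.0791 m
βl = 2π·l/λ = 2π × 0.417 = 150°
tan(βl) = -0.574
For a shorted stub, Z_in = jZ_0·tan(βl)

X_in ≈ -57.4 Ω (capacitive)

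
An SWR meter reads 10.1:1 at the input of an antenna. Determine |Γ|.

|Γ| ≈ 0.82

|Γ| = (S − 1)/(S + 1) = (10.1 − 1)/(10.1 + 1) = 9.1/11.1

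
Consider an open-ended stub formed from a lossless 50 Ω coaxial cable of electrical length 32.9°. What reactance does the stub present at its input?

tan(βl) = 0.647
For an open-ended stub, Z_in = −jZ_0·cot(βl) = −jZ_0/tan(βl)

X_in ≈ -77.3 Ω (capacitive)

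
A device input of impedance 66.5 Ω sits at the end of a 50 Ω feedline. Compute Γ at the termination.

Γ = 0.142

Γ = (Z_L − Z_0)/(Z_L + Z_0) = (66.5 − 50)/(66.5 + 50) = 16.5/116.5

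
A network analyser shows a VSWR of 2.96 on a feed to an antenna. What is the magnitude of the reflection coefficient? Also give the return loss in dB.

|Γ| ≈ 0.495; return loss ≈ 6.11 dB

|Γ| = (S − 1)/(S + 1) = (2.96 − 1)/(2.96 + 1) = 1.96/3.96
RL = −20·log₁₀|Γ| = −20·log₁₀(0.495)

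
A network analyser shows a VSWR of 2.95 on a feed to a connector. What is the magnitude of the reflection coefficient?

|Γ| ≈ 0.494

|Γ| = (S − 1)/(S + 1) = (2.95 − 1)/(2.95 + 1) = 1.95/3.95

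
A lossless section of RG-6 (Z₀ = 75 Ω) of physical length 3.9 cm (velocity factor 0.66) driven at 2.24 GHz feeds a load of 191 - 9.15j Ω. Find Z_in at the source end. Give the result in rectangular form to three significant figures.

Z_in ≈ 117 + j80.8 Ω

λ = v/f = 0.66·c / 2.24 GHz = 0.0884 m
βl = 2π·l/λ = 2π × 0.441 = 159°
tan(βl) = tan(159°) = -0.387
Z_in = Z_0·(Z_L + jZ_0·tanβl)/(Z_0 + jZ_L·tanβl)
     = 75·(191 − j38.2)/(71.5 − j73.9)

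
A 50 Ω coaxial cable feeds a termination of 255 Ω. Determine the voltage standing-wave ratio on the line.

VSWR ≈ 5.1

For a purely resistive load, VSWR = R_L/Z_0 or Z_0/R_L (whichever > 1) = 255/50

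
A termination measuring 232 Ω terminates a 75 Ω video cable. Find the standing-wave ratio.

For a purely resistive load, VSWR = R_L/Z_0 or Z_0/R_L (whichever > 1) = 232/75

VSWR ≈ 3.09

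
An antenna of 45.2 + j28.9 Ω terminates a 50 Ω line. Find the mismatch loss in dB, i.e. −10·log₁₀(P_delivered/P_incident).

Γ = (-4.8 + j28.9)/(95.2 + j28.9), |Γ| = 0.294
|Γ|² = 0.0867, so P_del/P_inc = 1 − |Γ|² = 0.913
ML = −10·log₁₀(1 − |Γ|²)

mismatch loss ≈ 0.394 dB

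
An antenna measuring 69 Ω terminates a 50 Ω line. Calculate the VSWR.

For a purely resistive load, VSWR = R_L/Z_0 or Z_0/R_L (whichever > 1) = 69/50

VSWR ≈ 1.38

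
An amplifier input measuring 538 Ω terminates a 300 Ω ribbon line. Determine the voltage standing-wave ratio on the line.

Γ = (538 − 300)/(538 + 300) = 0.284
VSWR = (1 + 0.284)/(1 − 0.284)

VSWR ≈ 1.79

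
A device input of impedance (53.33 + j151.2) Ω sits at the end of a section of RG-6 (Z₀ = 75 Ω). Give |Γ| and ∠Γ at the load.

Γ = (Z_L − Z_0)/(Z_L + Z_0) = (-21.67 + j151.2)/(128.3 + j151.2)
|Γ| = 153/198 = 0.77

Γ ≈ 0.77 ∠ 48.5°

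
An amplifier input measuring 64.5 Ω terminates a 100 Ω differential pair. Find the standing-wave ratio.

VSWR ≈ 1.55

Γ = (64.5 − 100)/(64.5 + 100) = -0.216
VSWR = (1 + 0.216)/(1 − 0.216)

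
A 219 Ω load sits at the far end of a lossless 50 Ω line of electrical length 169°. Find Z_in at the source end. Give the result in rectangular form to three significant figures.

Z_in ≈ 132 + j102 Ω

tan(βl) = tan(169°) = -0.194
Z_in = Z_0·(Z_L + jZ_0·tanβl)/(Z_0 + jZ_L·tanβl)
     = 50·(219 − j9.72)/(50 − j42.6)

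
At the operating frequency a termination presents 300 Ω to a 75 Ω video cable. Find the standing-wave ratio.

VSWR ≈ 4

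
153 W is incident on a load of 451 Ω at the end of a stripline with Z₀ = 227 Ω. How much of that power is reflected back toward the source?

Γ = (451 − 227)/(451 + 227) = 0.33
|Γ|² = 0.109
P_refl = |Γ|²·P_inc = 16.7 W, P_del = (1 − |Γ|²)·P_inc = 136 W

P_reflected ≈ 16.7 W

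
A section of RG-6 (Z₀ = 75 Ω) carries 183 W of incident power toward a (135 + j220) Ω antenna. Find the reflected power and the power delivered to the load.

P_reflected ≈ 103 W; P_delivered ≈ 80.1 W

|Γ| = |(60 + j220)/(210 + j220)| = 0.75
|Γ|² = 0.562
P_refl = |Γ|²·P_inc = 103 W, P_del = (1 − |Γ|²)·P_inc = 80.1 W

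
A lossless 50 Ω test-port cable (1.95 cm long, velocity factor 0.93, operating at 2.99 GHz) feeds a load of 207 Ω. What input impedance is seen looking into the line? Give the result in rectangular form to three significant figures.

Z_in ≈ 12.9 − j12.4 Ω

λ = v/f = 0.93·c / 2.99 GHz = 0.0933 m
βl = 2π·l/λ = 2π × 0.209 = 75.2°
tan(βl) = tan(75.2°) = 3.79
Z_in = Z_0·(Z_L + jZ_0·tanβl)/(Z_0 + jZ_L·tanβl)
     = 50·(207 + j190)/(50 + j785)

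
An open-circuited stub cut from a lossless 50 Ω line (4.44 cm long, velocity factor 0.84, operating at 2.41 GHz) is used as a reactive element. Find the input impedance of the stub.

Z_in ≈ +j97.6 Ω

λ = v/f = 0.84·c / 2.41 GHz = 0.105 m
βl = 2π·l/λ = 2π × 0.425 = 153°
tan(βl) = -0.513
For an open-circuited stub, Z_in = −jZ_0·cot(βl) = −jZ_0/tan(βl)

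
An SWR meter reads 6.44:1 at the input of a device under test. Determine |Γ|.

|Γ| = (S − 1)/(S + 1) = (6.44 − 1)/(6.44 + 1) = 5.44/7.44

|Γ| ≈ 0.731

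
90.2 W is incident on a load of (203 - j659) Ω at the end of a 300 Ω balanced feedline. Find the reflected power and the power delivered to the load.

P_reflected ≈ 58.2 W; P_delivered ≈ 32 W

|Γ| = |(-97 − j659)/(503 − j659)| = 0.803
|Γ|² = 0.646
P_refl = |Γ|²·P_inc = 58.2 W, P_del = (1 − |Γ|²)·P_inc = 32 W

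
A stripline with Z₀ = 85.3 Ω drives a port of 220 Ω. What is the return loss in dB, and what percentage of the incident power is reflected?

Γ = (220 − 85.3)/(220 + 85.3) = 0.441
RL = −20·log₁₀(0.441) = 7.11 dB
P_refl/P_inc = |Γ|² = 0.195

RL ≈ 7.11 dB; 19.5% of incident power reflected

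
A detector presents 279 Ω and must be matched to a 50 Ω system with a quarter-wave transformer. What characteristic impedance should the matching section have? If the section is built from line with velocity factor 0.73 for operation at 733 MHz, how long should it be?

Z_qwt = √(Z_0·R_L) = √(50 × 279) = √13950
λ = 0.73·c/f = 0.299 m, so l = λ/4 = 0.0747 m

Z_qwt ≈ 118 Ω; length ≈ 7.47 cm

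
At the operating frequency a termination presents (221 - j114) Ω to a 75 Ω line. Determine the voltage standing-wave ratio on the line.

VSWR ≈ 3.81

Γ = (Z_L − Z_0)/(Z_L + Z_0) = (146 − j114)/(296 − j114)
|Γ| = 185/317 = 0.584
VSWR = (1 + |Γ|)/(1 − |Γ|) = 1.58/0.416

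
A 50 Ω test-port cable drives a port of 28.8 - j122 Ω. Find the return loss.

RL ≈ 1.39 dB

Γ = (-21.2 − j122)/(78.8 − j122), |Γ| = 0.853
RL = −20·log₁₀|Γ| = −20·log₁₀(0.853)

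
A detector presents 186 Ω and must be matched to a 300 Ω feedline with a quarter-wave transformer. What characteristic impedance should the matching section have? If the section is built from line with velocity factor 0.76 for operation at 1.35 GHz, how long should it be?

Z_qwt ≈ 236 Ω; length ≈ 4.22 cm

Z_qwt = √(Z_0·R_L) = √(300 × 186) = √55800
λ = 0.76·c/f = 0.169 m, so l = λ/4 = 0.0422 m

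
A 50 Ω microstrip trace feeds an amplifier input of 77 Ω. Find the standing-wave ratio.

VSWR ≈ 1.54

Γ = (77 − 50)/(77 + 50) = 0.213
VSWR = (1 + 0.213)/(1 − 0.213)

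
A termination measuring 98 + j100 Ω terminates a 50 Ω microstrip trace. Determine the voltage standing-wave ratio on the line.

VSWR ≈ 4.28

Γ = (Z_L − Z_0)/(Z_L + Z_0) = (48 + j100)/(148 + j100)
|Γ| = 111/179 = 0.621
VSWR = (1 + |Γ|)/(1 − |Γ|) = 1.62/0.379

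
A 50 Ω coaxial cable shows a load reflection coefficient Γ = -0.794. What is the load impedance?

Z_L ≈ 5.74 Ω

Z_L = Z_0·(1 + Γ)/(1 − Γ) = 50·(0.206)/(1.79)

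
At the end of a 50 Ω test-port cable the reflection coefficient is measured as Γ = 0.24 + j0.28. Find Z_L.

Z_L ≈ 65.9 + j42.7 Ω

Z_L = Z_0·(1 + Γ)/(1 − Γ) = 50·(1.24 + j0.28)/(0.76 − j0.28)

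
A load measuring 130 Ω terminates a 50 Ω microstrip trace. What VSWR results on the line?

VSWR ≈ 2.6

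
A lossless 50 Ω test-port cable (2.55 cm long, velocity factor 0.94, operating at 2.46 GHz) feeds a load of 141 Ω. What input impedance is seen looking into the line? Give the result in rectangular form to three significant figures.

Z_in ≈ 18.2 − j7.61 Ω

λ = v/f = 0.94·c / 2.46 GHz = 0.115 m
βl = 2π·l/λ = 2π × 0.222 = 80.1°
tan(βl) = tan(80.1°) = 5.72
Z_in = Z_0·(Z_L + jZ_0·tanβl)/(Z_0 + jZ_L·tanβl)
     = 50·(141 + j286)/(50 + j806)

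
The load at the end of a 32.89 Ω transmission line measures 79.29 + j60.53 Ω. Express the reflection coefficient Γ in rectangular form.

Γ = (Z_L − Z_0)/(Z_L + Z_0) = (46.4 + j60.53)/(112.2 + j60.53)

Γ ≈ 0.546 + j0.245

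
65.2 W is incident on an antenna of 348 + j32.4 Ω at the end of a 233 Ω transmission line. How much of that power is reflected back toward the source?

P_reflected ≈ 2.75 W

|Γ| = |(115 + j32.4)/(581 + j32.4)| = 0.205
|Γ|² = 0.0422
P_refl = |Γ|²·P_inc = 2.75 W, P_del = (1 − |Γ|²)·P_inc = 62.5 W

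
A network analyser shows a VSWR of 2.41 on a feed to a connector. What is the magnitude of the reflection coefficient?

|Γ| ≈ 0.413

|Γ| = (S − 1)/(S + 1) = (2.41 − 1)/(2.41 + 1) = 1.41/3.41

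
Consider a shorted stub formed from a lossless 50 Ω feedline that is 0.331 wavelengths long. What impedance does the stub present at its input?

βl = 2π × 0.331 = 119°
tan(βl) = -1.79
For a shorted stub, Z_in = jZ_0·tan(βl)

Z_in ≈ −j89.6 Ω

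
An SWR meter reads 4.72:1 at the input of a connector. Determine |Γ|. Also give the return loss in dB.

|Γ| = (S − 1)/(S + 1) = (4.72 − 1)/(4.72 + 1) = 3.72/5.72
RL = −20·log₁₀|Γ| = −20·log₁₀(0.65)

|Γ| ≈ 0.65; return loss ≈ 3.74 dB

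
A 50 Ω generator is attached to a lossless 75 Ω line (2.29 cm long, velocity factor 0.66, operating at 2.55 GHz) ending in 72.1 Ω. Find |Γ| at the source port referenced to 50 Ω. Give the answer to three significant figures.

|Γ| ≈ 0.216

λ = v/f = 0.66·c / 2.55 GHz = 0.0776 m
βl = 2π·l/λ = 2π × 0.295 = 106°
tan(βl) = -3.45
Z_in = Z_0·(Z_L + jZ_0·tanβl)/(Z_0 + jZ_L·tanβl) = 77.5 − j1.64 Ω
Γ_s = (Z_in − Z_s)/(Z_in + Z_s) = (27.5 − j1.64)/(128 − j1.64), |Γ_s| = 0.216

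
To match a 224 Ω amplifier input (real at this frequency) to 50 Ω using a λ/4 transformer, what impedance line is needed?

Z_qwt ≈ 106 Ω

Z_qwt = √(Z_0·R_L) = √(50 × 224) = √11200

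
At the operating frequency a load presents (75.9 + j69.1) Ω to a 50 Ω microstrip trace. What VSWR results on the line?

VSWR ≈ 3.11

Γ = (Z_L − Z_0)/(Z_L + Z_0) = (25.9 + j69.1)/(125.9 + j69.1)
|Γ| = 73.8/144 = 0.514
VSWR = (1 + |Γ|)/(1 − |Γ|) = 1.51/0.486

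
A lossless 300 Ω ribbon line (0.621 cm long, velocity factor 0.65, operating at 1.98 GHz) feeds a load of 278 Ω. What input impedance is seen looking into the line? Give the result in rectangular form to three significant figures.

λ = v/f = 0.65·c / 1.98 GHz = 0.0985 m
βl = 2π·l/λ = 2π × 0.0631 = 22.7°
tan(βl) = tan(22.7°) = 0.418
Z_in = Z_0·(Z_L + jZ_0·tanβl)/(Z_0 + jZ_L·tanβl)
     = 300·(278 + j125)/(300 + j116)

Z_in ≈ 284 + j15.4 Ω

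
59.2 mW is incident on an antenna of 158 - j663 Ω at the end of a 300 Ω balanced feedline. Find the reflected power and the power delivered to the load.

|Γ| = |(-142 − j663)/(458 − j663)| = 0.841
|Γ|² = 0.708
P_refl = |Γ|²·P_inc = 41.9 mW, P_del = (1 − |Γ|²)·P_inc = 17.3 mW

P_reflected ≈ 41.9 mW; P_delivered ≈ 17.3 mW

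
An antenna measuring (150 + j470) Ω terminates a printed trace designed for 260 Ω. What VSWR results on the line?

Γ = (Z_L − Z_0)/(Z_L + Z_0) = (-110 + j470)/(410 + j470)
|Γ| = 483/624 = 0.774
VSWR = (1 + |Γ|)/(1 − |Γ|) = 1.77/0.226

VSWR ≈ 7.85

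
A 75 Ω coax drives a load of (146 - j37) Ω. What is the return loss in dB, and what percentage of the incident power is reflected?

RL ≈ 8.94 dB; 12.8% of incident power reflected

Γ = (71 − j37)/(221 − j37), |Γ| = 0.357
RL = −20·log₁₀(0.357) = 8.94 dB
P_refl/P_inc = |Γ|² = 0.128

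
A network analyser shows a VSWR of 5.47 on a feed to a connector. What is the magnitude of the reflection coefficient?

|Γ| ≈ 0.691

|Γ| = (S − 1)/(S + 1) = (5.47 − 1)/(5.47 + 1) = 4.47/6.47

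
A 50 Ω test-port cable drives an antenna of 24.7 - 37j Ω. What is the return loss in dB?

Γ = (-25.3 − j37)/(74.7 − j37), |Γ| = 0.538
RL = −20·log₁₀|Γ| = −20·log₁₀(0.538)

RL ≈ 5.39 dB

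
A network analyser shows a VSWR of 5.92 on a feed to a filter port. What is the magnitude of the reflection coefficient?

|Γ| ≈ 0.711

|Γ| = (S − 1)/(S + 1) = (5.92 − 1)/(5.92 + 1) = 4.92/6.92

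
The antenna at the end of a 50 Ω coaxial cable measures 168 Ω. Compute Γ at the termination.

Γ = (Z_L − Z_0)/(Z_L + Z_0) = (168 − 50)/(168 + 50) = 118/218

Γ = 0.541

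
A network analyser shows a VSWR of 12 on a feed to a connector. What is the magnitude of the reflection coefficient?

|Γ| ≈ 0.846

|Γ| = (S − 1)/(S + 1) = (12 − 1)/(12 + 1) = 11/13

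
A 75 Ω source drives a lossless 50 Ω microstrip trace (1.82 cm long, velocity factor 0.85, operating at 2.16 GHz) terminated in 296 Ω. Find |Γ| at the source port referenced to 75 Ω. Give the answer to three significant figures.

λ = v/f = 0.85·c / 2.16 GHz = 0.118 m
βl = 2π·l/λ = 2π × 0.154 = 55.5°
tan(βl) = 1.45
Z_in = Z_0·(Z_L + jZ_0·tanβl)/(Z_0 + jZ_L·tanβl) = 12.3 − j32.9 Ω
Γ_s = (Z_in − Z_s)/(Z_in + Z_s) = (-62.7 − j32.9)/(87.3 − j32.9), |Γ_s| = 0.76

|Γ| ≈ 0.76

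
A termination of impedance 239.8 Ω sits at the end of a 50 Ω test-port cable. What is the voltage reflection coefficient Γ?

Γ = (Z_L − Z_0)/(Z_L + Z_0) = (239.8 − 50)/(239.8 + 50) = 189.8/289.8

Γ = 0.655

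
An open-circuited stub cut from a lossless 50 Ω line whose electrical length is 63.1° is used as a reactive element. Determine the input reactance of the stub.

tan(βl) = 1.97
For an open-circuited stub, Z_in = −jZ_0·cot(βl) = −jZ_0/tan(βl)

X_in ≈ -25.4 Ω (capacitive)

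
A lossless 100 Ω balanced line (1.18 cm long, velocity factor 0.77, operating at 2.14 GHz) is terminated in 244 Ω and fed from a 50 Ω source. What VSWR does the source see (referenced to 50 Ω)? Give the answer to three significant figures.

VSWR ≈ 3.58

λ = v/f = 0.77·c / 2.14 GHz = 0.108 m
βl = 2π·l/λ = 2π × 0.109 = 39.4°
tan(βl) = 0.82
Z_in = Z_0·(Z_L + jZ_0·tanβl)/(Z_0 + jZ_L·tanβl) = 81.6 − j81.2 Ω
Γ_s = (Z_in − Z_s)/(Z_in + Z_s) = (31.6 − j81.2)/(132 − j81.2), |Γ_s| = 0.563
VSWR = (1 + |Γ_s|)/(1 − |Γ_s|)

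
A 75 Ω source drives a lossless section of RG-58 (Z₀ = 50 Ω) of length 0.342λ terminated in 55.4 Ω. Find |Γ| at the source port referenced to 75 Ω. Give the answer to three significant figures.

βl = 2π × 0.342 = 123°
tan(βl) = -1.53
Z_in = Z_0·(Z_L + jZ_0·tanβl)/(Z_0 + jZ_L·tanβl) = 47.8 + j4.49 Ω
Γ_s = (Z_in − Z_s)/(Z_in + Z_s) = (-27.2 + j4.49)/(123 + j4.49), |Γ_s| = 0.225

|Γ| ≈ 0.225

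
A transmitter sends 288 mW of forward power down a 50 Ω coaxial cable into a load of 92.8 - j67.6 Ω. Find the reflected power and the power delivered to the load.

P_reflected ≈ 73.9 mW; P_delivered ≈ 214 mW

|Γ| = |(42.8 − j67.6)/(142.8 − j67.6)| = 0.506
|Γ|² = 0.256
P_refl = |Γ|²·P_inc = 73.9 mW, P_del = (1 − |Γ|²)·P_inc = 214 mW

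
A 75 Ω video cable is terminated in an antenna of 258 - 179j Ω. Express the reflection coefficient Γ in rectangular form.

Γ ≈ 0.651 − j0.188

Γ = (Z_L − Z_0)/(Z_L + Z_0) = (183 − j179)/(333 − j179)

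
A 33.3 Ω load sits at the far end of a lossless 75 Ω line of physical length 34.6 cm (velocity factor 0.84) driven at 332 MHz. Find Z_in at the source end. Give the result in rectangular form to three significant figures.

Z_in ≈ 35.4 − j16.9 Ω

λ = v/f = 0.84·c / 332 MHz = 0.759 m
βl = 2π·l/λ = 2π × 0.456 = 164°
tan(βl) = tan(164°) = -0.285
Z_in = Z_0·(Z_L + jZ_0·tanβl)/(Z_0 + jZ_L·tanβl)
     = 75·(33.3 − j21.4)/(75 − j9.48)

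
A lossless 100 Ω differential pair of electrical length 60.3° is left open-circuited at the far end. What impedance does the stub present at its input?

tan(βl) = 1.75
For an open-circuited stub, Z_in = −jZ_0·cot(βl) = −jZ_0/tan(βl)

Z_in ≈ −j57 Ω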